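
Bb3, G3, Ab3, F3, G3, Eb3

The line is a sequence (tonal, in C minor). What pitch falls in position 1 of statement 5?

The unit is 2 notes. Position-1 pitches of the 3 shown cells: Bb3, Ab3, G3.
Extending down a 2nd: F3 → Eb3.

Eb3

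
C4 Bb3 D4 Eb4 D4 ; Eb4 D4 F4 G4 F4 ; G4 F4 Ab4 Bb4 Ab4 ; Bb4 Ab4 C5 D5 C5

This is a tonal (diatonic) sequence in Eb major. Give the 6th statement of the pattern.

F5 Eb5 G5 Ab5 G5

With a 5-note motive the entries are C4, Eb4, G4, Bb4, each up a 3rd from the previous.
Extending up a 3rd: D5 → F5.
So cell 6 is F5 Eb5 G5 Ab5 G5.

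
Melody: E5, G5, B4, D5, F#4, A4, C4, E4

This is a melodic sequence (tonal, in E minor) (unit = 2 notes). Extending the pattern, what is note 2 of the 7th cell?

C3

Grouping in 2s, the 2nd note of each cell is G5, D5, A4, E4.
Each moves down a 4th. Continuing: B3 → F#3 → C3.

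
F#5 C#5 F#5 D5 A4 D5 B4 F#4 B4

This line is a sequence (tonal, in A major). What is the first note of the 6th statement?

With a 3-note motive the entries are F#5, D5, B4, each down a 3rd from the previous.
Extending the heads down a 3rd: G#4 → E4 → C#4.

C#4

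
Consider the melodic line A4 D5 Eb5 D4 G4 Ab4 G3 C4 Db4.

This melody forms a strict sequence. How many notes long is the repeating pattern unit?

There are 9 notes; a 3-note unit gives 3 cells:
A4 D5 Eb5 | D4 G4 Ab4 | G3 C4 Db4
Every group is a transposition down a 5th of the one before; no shorter unit works.

3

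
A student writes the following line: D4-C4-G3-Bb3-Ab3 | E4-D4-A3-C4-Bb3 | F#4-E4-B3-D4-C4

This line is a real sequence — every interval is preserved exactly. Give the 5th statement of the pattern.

A#4 G#4 D#4 F#4 E4

Unit = 5 notes; the statements start on D4, E4, F#4, moving up a 2nd each time.
Extending up a 2nd: G#4 → A#4.
Statement 5 starts on A#4 and keeps the same exact contour: A#4 G#4 D#4 F#4 E4.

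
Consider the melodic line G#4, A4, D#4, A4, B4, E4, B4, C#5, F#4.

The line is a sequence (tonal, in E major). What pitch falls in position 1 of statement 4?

C#5

The unit is 3 notes. Position-1 pitches of the 3 shown cells: G#4, A4, B4.
One more up a 2nd gives C#5.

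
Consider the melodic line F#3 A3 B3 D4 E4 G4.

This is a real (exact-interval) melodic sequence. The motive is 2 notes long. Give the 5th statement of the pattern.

D5 F5

The 2-note cells begin on F#3, B3, E4 — each up a 4th from the last.
Carrying on: A4 → D5.
So cell 5 is D5 F5.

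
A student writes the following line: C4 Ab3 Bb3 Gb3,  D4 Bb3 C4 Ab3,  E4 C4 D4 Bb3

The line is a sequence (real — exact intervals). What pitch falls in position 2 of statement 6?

Grouping in 4s, the 2nd note of each cell is Ab3, Bb3, C4.
Carrying that up a 2nd forward: D4 → E4 → F#4.

F#4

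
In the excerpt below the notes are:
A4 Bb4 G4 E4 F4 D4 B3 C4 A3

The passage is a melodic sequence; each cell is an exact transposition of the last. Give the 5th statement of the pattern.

C#3 D3 B2

With a 3-note motive the entries are A4, E4, B3, each down a 4th from the previous.
Continuing the starts: F#3 → C#3.
Statement 5 starts on C#3 and keeps the same exact contour: C#3 D3 B2.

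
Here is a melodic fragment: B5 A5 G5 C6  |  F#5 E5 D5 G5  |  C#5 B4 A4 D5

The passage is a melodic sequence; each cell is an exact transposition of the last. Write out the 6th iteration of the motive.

A#3 G#3 F#3 B3

With a 4-note motive the entries are B5, F#5, C#5, each down a 4th from the previous.
Carrying on: G#4 → D#4 → A#3.
From A#3 the exact shape gives A#3 G#3 F#3 B3.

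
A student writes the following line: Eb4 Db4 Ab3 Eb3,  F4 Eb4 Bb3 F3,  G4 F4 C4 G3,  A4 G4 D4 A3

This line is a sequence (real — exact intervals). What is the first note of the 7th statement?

D#5

Taking 4-note groups, the heads are Eb4, F4, G4, A4: the pattern moves up a 2nd.
Continuing: B4 → C#5 → D#5. Statement 7 starts on D#5.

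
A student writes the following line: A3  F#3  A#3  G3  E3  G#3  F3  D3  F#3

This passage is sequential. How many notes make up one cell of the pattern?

9 notes total. Splitting into 3 groups of 3:
A3 F#3 A#3 | G3 E3 G#3 | F3 D3 F#3
Each cell is the previous one down a 2nd — so the unit is 3 notes.

3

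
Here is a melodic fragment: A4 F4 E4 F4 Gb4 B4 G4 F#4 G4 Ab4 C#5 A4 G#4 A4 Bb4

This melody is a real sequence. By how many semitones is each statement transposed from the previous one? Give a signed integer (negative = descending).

Unit = 5 notes; the statements start on A4, B4, C#5, moving up a 2nd each time.
A4→B4 is 71 − 69 = 2 semitones.

2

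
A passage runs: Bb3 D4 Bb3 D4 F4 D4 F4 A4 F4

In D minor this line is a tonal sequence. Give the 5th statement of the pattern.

C5 E5 C5

Unit = 3 notes; the statements start on Bb3, D4, F4, moving up a 3rd each time.
Continuing the starts: A4 → C5.
From C5 the diatonic shape gives C5 E5 C5.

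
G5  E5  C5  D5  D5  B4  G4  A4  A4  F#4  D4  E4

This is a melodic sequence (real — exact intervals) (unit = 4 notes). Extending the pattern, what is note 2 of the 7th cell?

A#2

With 4-note cells, note 2 of each statement runs E5, B4, F#4.
Each moves down a 4th. Continuing: C#4 → G#3 → D#3 → A#2.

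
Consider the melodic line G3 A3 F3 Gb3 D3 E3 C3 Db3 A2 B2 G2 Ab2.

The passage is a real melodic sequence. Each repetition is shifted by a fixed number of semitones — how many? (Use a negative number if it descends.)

Taking 4-note groups, the heads are G3, D3, A2: the pattern moves down a 4th.
G3 to D3 spans -5 semitones.

-5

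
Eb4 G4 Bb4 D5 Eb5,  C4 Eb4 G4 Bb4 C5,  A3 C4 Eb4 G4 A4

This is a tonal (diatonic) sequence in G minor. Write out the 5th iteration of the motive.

Taking 5-note groups, the heads are Eb4, C4, A3: the pattern moves down a 3rd.
Carrying on: F3 → D3.
So cell 5 is D3 F3 A3 C4 D4.

D3 F3 A3 C4 D4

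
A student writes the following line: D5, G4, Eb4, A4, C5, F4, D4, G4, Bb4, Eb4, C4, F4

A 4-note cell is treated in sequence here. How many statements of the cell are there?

3

12 notes in groups of 4 gives 12/4 = 3 statements.
Starts: D5, C5, Bb4 — each down a 2nd.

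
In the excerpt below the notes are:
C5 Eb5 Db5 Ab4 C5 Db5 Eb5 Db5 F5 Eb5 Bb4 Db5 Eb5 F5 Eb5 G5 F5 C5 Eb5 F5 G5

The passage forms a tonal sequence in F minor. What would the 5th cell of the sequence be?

G5 Bb5 Ab5 Eb5 G5 Ab5 Bb5

Taking 7-note groups, the heads are C5, Db5, Eb5: the pattern moves up a 2nd.
Extending up a 2nd: F5 → G5.
Statement 5 starts on G5 and keeps the same diatonic contour: G5 Bb5 Ab5 Eb5 G5 Ab5 Bb5.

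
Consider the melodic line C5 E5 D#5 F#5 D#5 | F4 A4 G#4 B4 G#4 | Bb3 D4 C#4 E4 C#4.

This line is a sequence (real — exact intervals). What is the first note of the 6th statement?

The 5-note cells begin on C5, F4, Bb3 — each down a 5th from the last.
Continuing: Eb3 → Ab2 → Db2. Statement 6 starts on Db2.

Db2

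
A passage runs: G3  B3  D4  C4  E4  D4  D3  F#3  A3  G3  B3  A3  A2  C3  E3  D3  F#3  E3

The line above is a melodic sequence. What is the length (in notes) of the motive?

6

18 notes total. Splitting into 3 groups of 6:
G3 B3 D4 C4 E4 D4 | D3 F#3 A3 G3 B3 A3 | A2 C3 E3 D3 F#3 E3
That's a consistent down a 4th shift per cell, and no other grouping gives one.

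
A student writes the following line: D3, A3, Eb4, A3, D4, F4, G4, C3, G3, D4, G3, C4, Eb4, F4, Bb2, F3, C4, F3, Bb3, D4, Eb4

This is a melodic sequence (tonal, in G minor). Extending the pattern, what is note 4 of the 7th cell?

Bb2

Grouping in 7s, the 4th note of each cell is A3, G3, F3.
Extending down a 2nd: Eb3 → D3 → C3 → Bb2.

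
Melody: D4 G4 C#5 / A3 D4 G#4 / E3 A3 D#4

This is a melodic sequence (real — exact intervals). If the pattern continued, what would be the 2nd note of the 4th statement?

E3

With 3-note cells, note 2 of each statement runs G4, D4, A3.
Each moves down a 4th; the next is E3.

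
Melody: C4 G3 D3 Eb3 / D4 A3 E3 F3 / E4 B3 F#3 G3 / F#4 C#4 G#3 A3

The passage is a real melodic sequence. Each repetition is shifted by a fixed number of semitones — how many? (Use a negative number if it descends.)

2

With a 4-note motive the entries are C4, D4, E4, F#4, each up a 2nd from the previous.
C4→D4 is 62 − 60 = 2 semitones.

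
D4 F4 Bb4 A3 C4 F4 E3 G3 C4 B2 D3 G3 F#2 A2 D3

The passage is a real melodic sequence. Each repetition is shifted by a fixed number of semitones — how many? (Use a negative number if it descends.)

-5

With a 3-note motive the entries are D4, A3, E3, B2, F#2, each down a 4th from the previous.
D4 to A3 spans -5 semitones.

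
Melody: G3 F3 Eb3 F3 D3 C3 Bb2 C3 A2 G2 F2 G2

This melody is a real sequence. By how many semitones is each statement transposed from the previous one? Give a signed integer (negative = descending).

-5

Taking 4-note groups, the heads are G3, D3, A2: the pattern moves down a 4th.
G3→D3 is 50 − 55 = -5 semitones.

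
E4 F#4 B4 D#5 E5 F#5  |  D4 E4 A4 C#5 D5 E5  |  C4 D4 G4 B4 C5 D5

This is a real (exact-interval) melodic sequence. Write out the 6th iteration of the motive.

Unit = 6 notes; the statements start on E4, D4, C4, moving down a 2nd each time.
Extending down a 2nd: Bb3 → Ab3 → Gb3.
Statement 6 starts on Gb3 and keeps the same exact contour: Gb3 Ab3 Db4 F4 Gb4 Ab4.

Gb3 Ab3 Db4 F4 Gb4 Ab4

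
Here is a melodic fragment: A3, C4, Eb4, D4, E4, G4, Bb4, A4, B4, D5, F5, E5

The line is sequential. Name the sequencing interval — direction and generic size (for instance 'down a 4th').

Unit = 4 notes; the statements start on A3, E4, B4, moving up a 5th each time.
From A3 to E4: up a 5th.

up a 5th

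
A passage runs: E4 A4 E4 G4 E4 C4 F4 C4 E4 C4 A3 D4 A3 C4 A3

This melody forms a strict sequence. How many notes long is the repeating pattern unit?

5

15 notes total. Splitting into 3 groups of 5:
E4 A4 E4 G4 E4 | C4 F4 C4 E4 C4 | A3 D4 A3 C4 A3
That's a consistent down a 3rd shift per cell, and no other grouping gives one.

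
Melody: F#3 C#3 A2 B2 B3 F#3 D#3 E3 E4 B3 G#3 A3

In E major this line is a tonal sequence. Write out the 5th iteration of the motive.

D#5 A4 F#4 G#4

With a 4-note motive the entries are F#3, B3, E4, each up a 4th from the previous.
Extending up a 4th: A4 → D#5.
From D#5 the diatonic shape gives D#5 A4 F#4 G#4.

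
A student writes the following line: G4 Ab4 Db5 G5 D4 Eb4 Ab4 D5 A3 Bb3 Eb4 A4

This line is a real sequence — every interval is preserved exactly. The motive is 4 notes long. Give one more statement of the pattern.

E3 F3 Bb3 E4

Unit = 4 notes; the statements start on G4, D4, A3, moving down a 4th each time.
So cell 4 is E3 F3 Bb3 E4.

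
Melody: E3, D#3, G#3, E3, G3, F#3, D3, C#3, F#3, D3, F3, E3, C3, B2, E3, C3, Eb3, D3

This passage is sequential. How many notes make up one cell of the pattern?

There are 18 notes; a 6-note unit gives 3 cells:
E3 D#3 G#3 E3 G3 F#3 | D3 C#3 F#3 D3 F3 E3 | C3 B2 E3 C3 Eb3 D3
That's a consistent down a 2nd shift per cell, and no other grouping gives one.

6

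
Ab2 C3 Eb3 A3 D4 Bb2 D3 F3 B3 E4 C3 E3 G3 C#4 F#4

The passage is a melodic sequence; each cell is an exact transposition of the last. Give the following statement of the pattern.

D3 F#3 A3 D#4 G#4

The 5-note cells begin on Ab2, Bb2, C3 — each up a 2nd from the last.
So cell 4 is D3 F#3 A3 D#4 G#4.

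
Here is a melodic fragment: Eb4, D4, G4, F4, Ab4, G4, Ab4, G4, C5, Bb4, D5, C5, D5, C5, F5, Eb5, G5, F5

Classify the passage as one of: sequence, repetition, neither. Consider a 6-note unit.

Each 6-note cell is the previous one transposed up a 4th.

sequence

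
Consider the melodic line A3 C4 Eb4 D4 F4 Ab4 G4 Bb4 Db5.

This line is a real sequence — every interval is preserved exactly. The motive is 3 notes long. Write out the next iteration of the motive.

C5 Eb5 Gb5

The 3-note cells begin on A3, D4, G4 — each up a 4th from the last.
From C5 the exact shape gives C5 Eb5 Gb5.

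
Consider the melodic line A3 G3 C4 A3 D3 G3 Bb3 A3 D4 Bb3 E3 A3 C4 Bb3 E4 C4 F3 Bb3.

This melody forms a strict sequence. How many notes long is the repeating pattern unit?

6

There are 18 notes; a 6-note unit gives 3 cells:
A3 G3 C4 A3 D3 G3 | Bb3 A3 D4 Bb3 E3 A3 | C4 Bb3 E4 C4 F3 Bb3
Each cell is the previous one up a 2nd — so the unit is 6 notes.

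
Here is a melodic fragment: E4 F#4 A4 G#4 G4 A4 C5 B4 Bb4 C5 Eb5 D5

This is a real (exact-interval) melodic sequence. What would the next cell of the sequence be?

Taking 4-note groups, the heads are E4, G4, Bb4: the pattern moves up a 3rd.
So cell 4 is Db5 Eb5 Gb5 F5.

Db5 Eb5 Gb5 F5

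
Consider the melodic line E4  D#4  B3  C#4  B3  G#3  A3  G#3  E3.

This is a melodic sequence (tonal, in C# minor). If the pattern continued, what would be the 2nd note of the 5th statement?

With 3-note cells, note 2 of each statement runs D#4, B3, G#3.
Carrying that down a 3rd forward: E3 → C#3.

C#3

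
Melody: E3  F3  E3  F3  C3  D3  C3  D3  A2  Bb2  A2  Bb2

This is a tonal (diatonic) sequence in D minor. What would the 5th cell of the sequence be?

Unit = 4 notes; the statements start on E3, C3, A2, moving down a 3rd each time.
Continuing the starts: F2 → D2.
Statement 5 starts on D2 and keeps the same diatonic contour: D2 E2 D2 E2.

D2 E2 D2 E2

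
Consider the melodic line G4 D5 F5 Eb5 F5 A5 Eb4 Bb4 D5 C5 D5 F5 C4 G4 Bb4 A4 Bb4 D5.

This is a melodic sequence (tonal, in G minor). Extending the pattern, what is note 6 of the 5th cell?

The unit is 6 notes. Position-6 pitches of the 3 shown cells: A5, F5, D5.
Extending down a 3rd: Bb4 → G4.

G4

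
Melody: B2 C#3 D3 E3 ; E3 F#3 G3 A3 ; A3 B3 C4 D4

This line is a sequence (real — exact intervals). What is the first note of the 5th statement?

G4

Unit = 4 notes; the statements start on B2, E3, A3, moving up a 4th each time.
Continuing: D4 → G4. Statement 5 starts on G4.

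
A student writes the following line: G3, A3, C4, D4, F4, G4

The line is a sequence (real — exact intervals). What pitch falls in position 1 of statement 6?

Ab5

With 2-note cells, note 1 of each statement runs G3, C4, F4.
Carrying that up a 4th forward: Bb4 → Eb5 → Ab5.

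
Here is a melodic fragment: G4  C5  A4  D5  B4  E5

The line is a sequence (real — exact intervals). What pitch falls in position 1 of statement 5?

D#5

Grouping in 2s, the 1st note of each cell is G4, A4, B4.
Extending up a 2nd: C#5 → D#5.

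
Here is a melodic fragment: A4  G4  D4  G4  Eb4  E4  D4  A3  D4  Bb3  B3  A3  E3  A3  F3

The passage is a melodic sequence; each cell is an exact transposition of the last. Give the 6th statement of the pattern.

G#2 F#2 C#2 F#2 D2

With a 5-note motive the entries are A4, E4, B3, each down a 4th from the previous.
Carrying on: F#3 → C#3 → G#2.
So cell 6 is G#2 F#2 C#2 F#2 D2.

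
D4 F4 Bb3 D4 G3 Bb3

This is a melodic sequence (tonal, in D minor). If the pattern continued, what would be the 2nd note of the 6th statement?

The unit is 2 notes. Position-2 pitches of the 3 shown cells: F4, D4, Bb3.
Carrying that down a 3rd forward: G3 → E3 → C3.

C3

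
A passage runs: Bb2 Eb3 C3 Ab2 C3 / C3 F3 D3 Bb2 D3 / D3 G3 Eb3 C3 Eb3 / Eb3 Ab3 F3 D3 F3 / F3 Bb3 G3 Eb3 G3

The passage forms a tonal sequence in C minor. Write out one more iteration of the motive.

G3 C4 Ab3 F3 Ab3

Unit = 5 notes; the statements start on Bb2, C3, D3, Eb3, F3, moving up a 2nd each time.
So cell 6 is G3 C4 Ab3 F3 Ab3.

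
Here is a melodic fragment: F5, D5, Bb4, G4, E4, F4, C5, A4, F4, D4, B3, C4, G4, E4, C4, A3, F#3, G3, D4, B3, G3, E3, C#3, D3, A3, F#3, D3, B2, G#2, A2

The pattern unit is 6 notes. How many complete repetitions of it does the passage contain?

5

30 notes in groups of 6 gives 30/6 = 5 statements.
Starts: F5, C5, G4, D4, A3 — each down a 4th.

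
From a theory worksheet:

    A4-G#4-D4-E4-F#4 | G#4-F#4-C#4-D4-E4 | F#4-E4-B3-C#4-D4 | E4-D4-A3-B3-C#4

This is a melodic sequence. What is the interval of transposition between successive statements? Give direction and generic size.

The 5-note cells begin on A4, G#4, F#4, E4 — each down a 2nd from the last.
From A4 to G#4: down a 2nd.

down a 2nd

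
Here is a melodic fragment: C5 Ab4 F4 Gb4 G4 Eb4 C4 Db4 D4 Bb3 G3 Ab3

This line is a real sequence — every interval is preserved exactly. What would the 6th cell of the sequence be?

B2 G2 E2 F2

Unit = 4 notes; the statements start on C5, G4, D4, moving down a 4th each time.
Extending down a 4th: A3 → E3 → B2.
So cell 6 is B2 G2 E2 F2.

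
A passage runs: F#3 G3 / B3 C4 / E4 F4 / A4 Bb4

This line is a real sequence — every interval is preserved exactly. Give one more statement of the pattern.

D5 Eb5

Taking 2-note groups, the heads are F#3, B3, E4, A4: the pattern moves up a 4th.
From D5 the exact shape gives D5 Eb5.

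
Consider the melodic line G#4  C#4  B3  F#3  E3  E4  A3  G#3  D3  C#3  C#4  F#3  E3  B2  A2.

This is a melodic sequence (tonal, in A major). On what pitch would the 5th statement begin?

Unit = 5 notes; the statements start on G#4, E4, C#4, moving down a 3rd each time.
Extending the heads down a 3rd: A3 → F#3.

F#3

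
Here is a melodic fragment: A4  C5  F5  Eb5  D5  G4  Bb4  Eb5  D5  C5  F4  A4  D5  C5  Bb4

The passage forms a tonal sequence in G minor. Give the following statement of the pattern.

The 5-note cells begin on A4, G4, F4 — each down a 2nd from the last.
From Eb4 the diatonic shape gives Eb4 G4 C5 Bb4 A4.

Eb4 G4 C5 Bb4 A4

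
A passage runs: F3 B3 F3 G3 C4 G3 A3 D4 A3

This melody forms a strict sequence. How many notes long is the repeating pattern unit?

3

9 notes total. Splitting into 3 groups of 3:
F3 B3 F3 | G3 C4 G3 | A3 D4 A3
That's a consistent up a 2nd shift per cell, and no other grouping gives one.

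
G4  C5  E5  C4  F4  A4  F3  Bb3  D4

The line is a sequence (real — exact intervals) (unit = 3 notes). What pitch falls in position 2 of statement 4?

The unit is 3 notes. Position-2 pitches of the 3 shown cells: C5, F4, Bb3.
Each moves down a 5th; the next is Eb3.

Eb3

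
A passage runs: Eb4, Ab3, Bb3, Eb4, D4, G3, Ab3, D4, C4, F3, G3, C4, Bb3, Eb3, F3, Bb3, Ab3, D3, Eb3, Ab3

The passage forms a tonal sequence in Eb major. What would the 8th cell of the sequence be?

Taking 4-note groups, the heads are Eb4, D4, C4, Bb3, Ab3: the pattern moves down a 2nd.
Carrying on: G3 → F3 → Eb3.
From Eb3 the diatonic shape gives Eb3 Ab2 Bb2 Eb3.

Eb3 Ab2 Bb2 Eb3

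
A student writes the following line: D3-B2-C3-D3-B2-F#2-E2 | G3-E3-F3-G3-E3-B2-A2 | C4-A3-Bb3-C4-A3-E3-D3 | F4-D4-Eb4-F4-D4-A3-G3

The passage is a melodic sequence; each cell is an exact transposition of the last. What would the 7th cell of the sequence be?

The 7-note cells begin on D3, G3, C4, F4 — each up a 4th from the last.
Extending up a 4th: Bb4 → Eb5 → Ab5.
So cell 7 is Ab5 F5 Gb5 Ab5 F5 C5 Bb4.

Ab5 F5 Gb5 Ab5 F5 C5 Bb4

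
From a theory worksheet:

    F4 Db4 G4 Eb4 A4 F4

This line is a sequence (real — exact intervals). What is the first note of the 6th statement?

With a 2-note motive the entries are F4, G4, A4, each up a 2nd from the previous.
Extending the heads up a 2nd: B4 → C#5 → D#5.

D#5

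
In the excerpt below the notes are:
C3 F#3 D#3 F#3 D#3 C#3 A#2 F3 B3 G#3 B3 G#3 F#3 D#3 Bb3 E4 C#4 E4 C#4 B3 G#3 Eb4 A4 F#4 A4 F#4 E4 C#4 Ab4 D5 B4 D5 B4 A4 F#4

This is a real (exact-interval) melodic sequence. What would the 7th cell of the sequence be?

Unit = 7 notes; the statements start on C3, F3, Bb3, Eb4, Ab4, moving up a 4th each time.
Carrying on: Db5 → Gb5.
Statement 7 starts on Gb5 and keeps the same exact contour: Gb5 C6 A5 C6 A5 G5 E5.

Gb5 C6 A5 C6 A5 G5 E5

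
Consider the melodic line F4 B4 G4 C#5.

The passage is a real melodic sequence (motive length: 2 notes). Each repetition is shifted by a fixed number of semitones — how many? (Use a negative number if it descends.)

2

With a 2-note motive the entries are F4, G4, each up a 2nd from the previous.
F4 to G4 spans +2 semitones.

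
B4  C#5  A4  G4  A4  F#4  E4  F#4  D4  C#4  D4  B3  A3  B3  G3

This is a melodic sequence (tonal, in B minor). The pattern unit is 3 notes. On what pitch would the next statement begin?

F#3

With a 3-note motive the entries are B4, G4, E4, C#4, A3, each down a 3rd from the previous.
One more step down a 3rd gives F#3.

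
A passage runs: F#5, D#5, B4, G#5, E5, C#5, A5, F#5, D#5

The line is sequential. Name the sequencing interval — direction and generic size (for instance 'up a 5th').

up a 2nd

With a 3-note motive the entries are F#5, G#5, A5, each up a 2nd from the previous.
From F#5 to G#5: up a 2nd.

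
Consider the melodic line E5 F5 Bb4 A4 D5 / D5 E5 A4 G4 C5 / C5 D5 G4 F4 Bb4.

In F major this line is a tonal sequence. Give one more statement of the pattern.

With a 5-note motive the entries are E5, D5, C5, each down a 2nd from the previous.
Statement 4 starts on Bb4 and keeps the same diatonic contour: Bb4 C5 F4 E4 A4.

Bb4 C5 F4 E4 A4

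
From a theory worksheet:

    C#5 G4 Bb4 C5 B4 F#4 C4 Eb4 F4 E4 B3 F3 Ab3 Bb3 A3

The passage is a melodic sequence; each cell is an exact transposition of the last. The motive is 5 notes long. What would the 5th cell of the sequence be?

Unit = 5 notes; the statements start on C#5, F#4, B3, moving down a 5th each time.
Carrying on: E3 → A2.
So cell 5 is A2 Eb2 Gb2 Ab2 G2.

A2 Eb2 Gb2 Ab2 G2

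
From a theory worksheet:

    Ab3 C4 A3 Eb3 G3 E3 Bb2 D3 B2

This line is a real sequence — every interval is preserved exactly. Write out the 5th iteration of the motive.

C2 E2 C#2

Unit = 3 notes; the statements start on Ab3, Eb3, Bb2, moving down a 4th each time.
Carrying on: F2 → C2.
From C2 the exact shape gives C2 E2 C#2.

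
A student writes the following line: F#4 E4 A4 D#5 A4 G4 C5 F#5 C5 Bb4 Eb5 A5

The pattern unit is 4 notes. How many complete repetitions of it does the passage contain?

3

12 notes in groups of 4 gives 12/4 = 3 statements.
Starts: F#4, A4, C5 — each up a 3rd.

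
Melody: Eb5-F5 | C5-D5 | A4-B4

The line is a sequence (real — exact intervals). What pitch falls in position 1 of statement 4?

F#4

With 2-note cells, note 1 of each statement runs Eb5, C5, A4.
One more down a 3rd gives F#4.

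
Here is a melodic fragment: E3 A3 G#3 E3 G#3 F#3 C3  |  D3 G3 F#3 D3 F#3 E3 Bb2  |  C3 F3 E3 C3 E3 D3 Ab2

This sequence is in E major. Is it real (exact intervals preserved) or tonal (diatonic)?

Each cell has the same semitone pattern (5, -1, -4, 4, -2, -6) — intervals are preserved exactly.
And C3 lies outside E major, so the sequence is real rather than tonal.

real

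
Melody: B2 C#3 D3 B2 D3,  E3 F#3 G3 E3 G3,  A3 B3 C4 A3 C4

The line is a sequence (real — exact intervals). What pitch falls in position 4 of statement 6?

C5

With 5-note cells, note 4 of each statement runs B2, E3, A3.
Carrying that up a 4th forward: D4 → G4 → C5.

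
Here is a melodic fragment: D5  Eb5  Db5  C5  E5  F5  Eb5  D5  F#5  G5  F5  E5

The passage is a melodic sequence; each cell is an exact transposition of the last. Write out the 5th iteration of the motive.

A#5 B5 A5 G#5

With a 4-note motive the entries are D5, E5, F#5, each up a 2nd from the previous.
Carrying on: G#5 → A#5.
So cell 5 is A#5 B5 A5 G#5.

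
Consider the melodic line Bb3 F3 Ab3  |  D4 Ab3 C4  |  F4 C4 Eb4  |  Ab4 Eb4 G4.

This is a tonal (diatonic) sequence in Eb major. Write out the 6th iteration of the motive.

The 3-note cells begin on Bb3, D4, F4, Ab4 — each up a 3rd from the last.
Extending up a 3rd: C5 → Eb5.
Statement 6 starts on Eb5 and keeps the same diatonic contour: Eb5 Bb4 D5.

Eb5 Bb4 D5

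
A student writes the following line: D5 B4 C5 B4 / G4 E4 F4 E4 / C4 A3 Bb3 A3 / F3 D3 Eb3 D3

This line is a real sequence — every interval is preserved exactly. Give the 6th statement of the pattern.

Eb2 C2 Db2 C2

With a 4-note motive the entries are D5, G4, C4, F3, each down a 5th from the previous.
Carrying on: Bb2 → Eb2.
So cell 6 is Eb2 C2 Db2 C2.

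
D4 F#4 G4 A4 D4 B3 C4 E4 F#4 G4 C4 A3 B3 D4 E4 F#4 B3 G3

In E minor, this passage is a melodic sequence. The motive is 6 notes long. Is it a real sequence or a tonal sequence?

tonal

Every note is diatonic to E minor.
Cell 1 has +1 semitones from note 2 to 3, but cell 2 has +2 — the interval quality changes while the contour stays the same, which is the hallmark of a tonal sequence.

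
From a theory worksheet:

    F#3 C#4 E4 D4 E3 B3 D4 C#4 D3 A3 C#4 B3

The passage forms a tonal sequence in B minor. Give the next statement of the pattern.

C#3 G3 B3 A3

The 4-note cells begin on F#3, E3, D3 — each down a 2nd from the last.
Statement 4 starts on C#3 and keeps the same diatonic contour: C#3 G3 B3 A3.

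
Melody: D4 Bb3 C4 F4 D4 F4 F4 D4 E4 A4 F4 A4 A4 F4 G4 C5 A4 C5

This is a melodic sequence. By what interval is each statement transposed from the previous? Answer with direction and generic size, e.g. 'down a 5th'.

Unit = 6 notes; the statements start on D4, F4, A4, moving up a 3rd each time.
From D4 to F4: up a 3rd.

up a 3rd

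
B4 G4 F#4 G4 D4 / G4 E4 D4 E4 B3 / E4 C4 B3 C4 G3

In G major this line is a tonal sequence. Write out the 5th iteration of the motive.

A3 F#3 E3 F#3 C3

Taking 5-note groups, the heads are B4, G4, E4: the pattern moves down a 3rd.
Extending down a 3rd: C4 → A3.
So cell 5 is A3 F#3 E3 F#3 C3.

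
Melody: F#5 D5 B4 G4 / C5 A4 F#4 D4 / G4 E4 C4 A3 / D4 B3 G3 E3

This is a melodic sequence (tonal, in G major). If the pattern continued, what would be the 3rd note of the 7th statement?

With 4-note cells, note 3 of each statement runs B4, F#4, C4, G3.
Carrying that down a 4th forward: D3 → A2 → E2.

E2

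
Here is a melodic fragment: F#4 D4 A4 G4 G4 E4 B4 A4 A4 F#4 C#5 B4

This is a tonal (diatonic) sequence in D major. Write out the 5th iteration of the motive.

C#5 A4 E5 D5

Unit = 4 notes; the statements start on F#4, G4, A4, moving up a 2nd each time.
Extending up a 2nd: B4 → C#5.
From C#5 the diatonic shape gives C#5 A4 E5 D5.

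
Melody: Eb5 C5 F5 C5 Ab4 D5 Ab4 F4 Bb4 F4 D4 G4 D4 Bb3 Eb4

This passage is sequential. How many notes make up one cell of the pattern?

There are 15 notes; a 3-note unit gives 5 cells:
Eb5 C5 F5 | C5 Ab4 D5 | Ab4 F4 Bb4 | F4 D4 G4 | D4 Bb3 Eb4
Each cell is the previous one down a 3rd — so the unit is 3 notes.

3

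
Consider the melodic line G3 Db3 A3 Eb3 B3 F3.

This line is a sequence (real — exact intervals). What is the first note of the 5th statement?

Unit = 2 notes; the statements start on G3, A3, B3, moving up a 2nd each time.
Continuing: C#4 → D#4. Statement 5 starts on D#4.

D#4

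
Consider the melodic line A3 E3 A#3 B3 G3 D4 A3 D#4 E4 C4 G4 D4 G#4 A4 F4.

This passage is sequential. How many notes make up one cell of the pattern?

5

Try groups of 5 (3 cells in 15 notes):
A3 E3 A#3 B3 G3 | D4 A3 D#4 E4 C4 | G4 D4 G#4 A4 F4
Every group is a transposition up a 4th of the one before; no shorter unit works.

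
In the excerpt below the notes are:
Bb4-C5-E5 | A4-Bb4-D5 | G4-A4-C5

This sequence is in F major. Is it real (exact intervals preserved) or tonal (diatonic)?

tonal

Every note is diatonic to F major.
Cell 1 has +2 semitones from note 1 to 2, but cell 2 has +1 — the interval quality changes while the contour stays the same, which is the hallmark of a tonal sequence.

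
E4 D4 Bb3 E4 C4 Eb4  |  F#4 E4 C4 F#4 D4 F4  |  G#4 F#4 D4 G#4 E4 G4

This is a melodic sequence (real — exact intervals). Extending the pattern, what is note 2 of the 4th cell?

Grouping in 6s, the 2nd note of each cell is D4, E4, F#4.
Each moves up a 2nd; the next is G#4.

G#4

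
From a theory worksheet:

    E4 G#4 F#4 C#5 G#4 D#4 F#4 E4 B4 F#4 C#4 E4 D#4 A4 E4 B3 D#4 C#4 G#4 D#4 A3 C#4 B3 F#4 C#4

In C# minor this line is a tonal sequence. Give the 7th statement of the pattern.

Unit = 5 notes; the statements start on E4, D#4, C#4, B3, A3, moving down a 2nd each time.
Extending down a 2nd: G#3 → F#3.
Statement 7 starts on F#3 and keeps the same diatonic contour: F#3 A3 G#3 D#4 A3.

F#3 A3 G#3 D#4 A3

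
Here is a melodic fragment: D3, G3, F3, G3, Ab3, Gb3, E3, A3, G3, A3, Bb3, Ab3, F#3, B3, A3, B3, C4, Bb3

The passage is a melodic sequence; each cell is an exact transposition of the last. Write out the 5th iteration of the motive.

A#3 D#4 C#4 D#4 E4 D4

With a 6-note motive the entries are D3, E3, F#3, each up a 2nd from the previous.
Extending up a 2nd: G#3 → A#3.
From A#3 the exact shape gives A#3 D#4 C#4 D#4 E4 D4.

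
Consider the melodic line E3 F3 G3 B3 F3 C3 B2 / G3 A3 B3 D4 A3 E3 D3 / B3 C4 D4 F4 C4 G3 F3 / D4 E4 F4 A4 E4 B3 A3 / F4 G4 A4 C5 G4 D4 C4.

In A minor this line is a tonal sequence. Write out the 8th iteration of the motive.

E5 F5 G5 B5 F5 C5 B4

Taking 7-note groups, the heads are E3, G3, B3, D4, F4: the pattern moves up a 3rd.
Carrying on: A4 → C5 → E5.
From E5 the diatonic shape gives E5 F5 G5 B5 F5 C5 B4.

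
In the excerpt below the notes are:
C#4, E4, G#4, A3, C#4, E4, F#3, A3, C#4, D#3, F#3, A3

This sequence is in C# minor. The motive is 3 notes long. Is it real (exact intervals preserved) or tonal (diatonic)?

Every note is diatonic to C# minor.
Cell 1 has +3 semitones from note 1 to 2, but cell 2 has +4 — the interval quality changes while the contour stays the same, which is the hallmark of a tonal sequence.

tonal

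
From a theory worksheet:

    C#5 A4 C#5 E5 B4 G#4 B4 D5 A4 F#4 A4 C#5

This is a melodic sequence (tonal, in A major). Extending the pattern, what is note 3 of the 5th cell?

With 4-note cells, note 3 of each statement runs C#5, B4, A4.
Carrying that down a 2nd forward: G#4 → F#4.

F#4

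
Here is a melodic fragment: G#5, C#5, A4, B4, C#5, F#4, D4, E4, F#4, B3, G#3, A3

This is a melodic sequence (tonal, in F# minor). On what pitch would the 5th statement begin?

Unit = 4 notes; the statements start on G#5, C#5, F#4, moving down a 5th each time.
Continuing: B3 → E3. Statement 5 starts on E3.

E3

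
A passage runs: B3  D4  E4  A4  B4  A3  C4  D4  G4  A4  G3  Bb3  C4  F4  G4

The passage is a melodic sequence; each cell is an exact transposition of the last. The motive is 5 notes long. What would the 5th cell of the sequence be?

Eb3 Gb3 Ab3 Db4 Eb4

The 5-note cells begin on B3, A3, G3 — each down a 2nd from the last.
Continuing the starts: F3 → Eb3.
Statement 5 starts on Eb3 and keeps the same exact contour: Eb3 Gb3 Ab3 Db4 Eb4.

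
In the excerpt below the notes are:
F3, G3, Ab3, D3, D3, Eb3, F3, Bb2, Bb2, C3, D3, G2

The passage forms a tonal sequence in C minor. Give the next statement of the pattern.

G2 Ab2 Bb2 Eb2

Unit = 4 notes; the statements start on F3, D3, Bb2, moving down a 3rd each time.
Statement 4 starts on G2 and keeps the same diatonic contour: G2 Ab2 Bb2 Eb2.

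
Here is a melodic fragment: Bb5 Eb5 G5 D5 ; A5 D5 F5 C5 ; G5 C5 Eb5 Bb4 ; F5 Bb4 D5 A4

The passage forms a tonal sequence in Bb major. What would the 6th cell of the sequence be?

Taking 4-note groups, the heads are Bb5, A5, G5, F5: the pattern moves down a 2nd.
Extending down a 2nd: Eb5 → D5.
From D5 the diatonic shape gives D5 G4 Bb4 F4.

D5 G4 Bb4 F4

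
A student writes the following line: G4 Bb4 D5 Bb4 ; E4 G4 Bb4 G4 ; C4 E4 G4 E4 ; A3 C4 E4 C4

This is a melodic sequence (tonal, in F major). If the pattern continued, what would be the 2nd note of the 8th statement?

Grouping in 4s, the 2nd note of each cell is Bb4, G4, E4, C4.
Extending down a 3rd: A3 → F3 → D3 → Bb2.

Bb2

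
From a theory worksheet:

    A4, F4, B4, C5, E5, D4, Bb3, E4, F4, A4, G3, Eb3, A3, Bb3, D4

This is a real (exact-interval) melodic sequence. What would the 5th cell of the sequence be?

The 5-note cells begin on A4, D4, G3 — each down a 5th from the last.
Extending down a 5th: C3 → F2.
Statement 5 starts on F2 and keeps the same exact contour: F2 Db2 G2 Ab2 C3.

F2 Db2 G2 Ab2 C3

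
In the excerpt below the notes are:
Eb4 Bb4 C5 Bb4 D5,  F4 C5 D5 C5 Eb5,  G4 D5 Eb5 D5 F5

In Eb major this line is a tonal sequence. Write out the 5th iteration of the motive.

With a 5-note motive the entries are Eb4, F4, G4, each up a 2nd from the previous.
Continuing the starts: Ab4 → Bb4.
Statement 5 starts on Bb4 and keeps the same diatonic contour: Bb4 F5 G5 F5 Ab5.

Bb4 F5 G5 F5 Ab5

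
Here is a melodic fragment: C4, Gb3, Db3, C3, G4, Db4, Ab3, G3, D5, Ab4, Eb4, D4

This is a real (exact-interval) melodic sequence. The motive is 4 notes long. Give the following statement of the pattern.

With a 4-note motive the entries are C4, G4, D5, each up a 5th from the previous.
Statement 4 starts on A5 and keeps the same exact contour: A5 Eb5 Bb4 A4.

A5 Eb5 Bb4 A4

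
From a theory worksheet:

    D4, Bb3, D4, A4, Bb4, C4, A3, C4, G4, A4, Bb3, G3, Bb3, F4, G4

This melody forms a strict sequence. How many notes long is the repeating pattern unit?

5

Try groups of 5 (3 cells in 15 notes):
D4 Bb3 D4 A4 Bb4 | C4 A3 C4 G4 A4 | Bb3 G3 Bb3 F4 G4
Every group is a transposition down a 2nd of the one before; no shorter unit works.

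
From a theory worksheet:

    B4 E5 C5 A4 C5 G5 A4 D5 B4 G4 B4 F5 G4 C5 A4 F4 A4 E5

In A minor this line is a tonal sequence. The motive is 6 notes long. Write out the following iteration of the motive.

F4 B4 G4 E4 G4 D5

The 6-note cells begin on B4, A4, G4 — each down a 2nd from the last.
From F4 the diatonic shape gives F4 B4 G4 E4 G4 D5.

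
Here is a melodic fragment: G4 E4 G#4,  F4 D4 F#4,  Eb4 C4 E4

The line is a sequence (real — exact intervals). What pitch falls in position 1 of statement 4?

Db4

Grouping in 3s, the 1st note of each cell is G4, F4, Eb4.
Each moves down a 2nd; the next is Db4.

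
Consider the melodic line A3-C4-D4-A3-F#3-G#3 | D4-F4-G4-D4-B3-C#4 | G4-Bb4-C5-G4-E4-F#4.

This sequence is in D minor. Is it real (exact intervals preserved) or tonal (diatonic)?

real

Each cell has the same semitone pattern (3, 2, -5, -3, 2) — intervals are preserved exactly.
And F#3 lies outside D minor, so the sequence is real rather than tonal.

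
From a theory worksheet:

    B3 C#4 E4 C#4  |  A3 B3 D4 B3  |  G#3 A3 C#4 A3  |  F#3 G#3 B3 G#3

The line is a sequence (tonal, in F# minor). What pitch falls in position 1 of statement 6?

With 4-note cells, note 1 of each statement runs B3, A3, G#3, F#3.
Each moves down a 2nd. Continuing: E3 → D3.

D3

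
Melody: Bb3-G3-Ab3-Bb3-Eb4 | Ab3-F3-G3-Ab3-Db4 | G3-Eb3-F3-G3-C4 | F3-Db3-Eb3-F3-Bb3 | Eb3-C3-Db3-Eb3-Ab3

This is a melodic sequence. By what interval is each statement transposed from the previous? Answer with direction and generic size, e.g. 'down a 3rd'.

down a 2nd

Taking 5-note groups, the heads are Bb3, Ab3, G3, F3, Eb3: the pattern moves down a 2nd.
From Bb3 to Ab3: down a 2nd.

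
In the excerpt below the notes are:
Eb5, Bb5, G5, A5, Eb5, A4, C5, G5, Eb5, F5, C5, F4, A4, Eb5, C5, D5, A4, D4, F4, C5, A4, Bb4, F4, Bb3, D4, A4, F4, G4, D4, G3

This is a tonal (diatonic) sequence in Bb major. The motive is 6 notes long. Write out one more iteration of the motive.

Bb3 F4 D4 Eb4 Bb3 Eb3

The 6-note cells begin on Eb5, C5, A4, F4, D4 — each down a 3rd from the last.
So cell 6 is Bb3 F4 D4 Eb4 Bb3 Eb3.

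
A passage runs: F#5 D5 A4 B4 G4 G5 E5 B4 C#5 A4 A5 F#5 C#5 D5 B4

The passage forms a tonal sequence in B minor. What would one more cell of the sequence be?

B5 G5 D5 E5 C#5

Unit = 5 notes; the statements start on F#5, G5, A5, moving up a 2nd each time.
From B5 the diatonic shape gives B5 G5 D5 E5 C#5.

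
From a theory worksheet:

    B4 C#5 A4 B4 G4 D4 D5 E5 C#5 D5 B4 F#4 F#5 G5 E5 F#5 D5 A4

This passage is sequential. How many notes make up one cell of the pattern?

Try groups of 6 (3 cells in 18 notes):
B4 C#5 A4 B4 G4 D4 | D5 E5 C#5 D5 B4 F#4 | F#5 G5 E5 F#5 D5 A4
That's a consistent up a 3rd shift per cell, and no other grouping gives one.

6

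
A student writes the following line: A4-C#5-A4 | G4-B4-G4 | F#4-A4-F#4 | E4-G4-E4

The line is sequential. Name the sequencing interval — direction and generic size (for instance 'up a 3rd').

down a 2nd

Taking 3-note groups, the heads are A4, G4, F#4, E4: the pattern moves down a 2nd.
From A4 to G4: down a 2nd.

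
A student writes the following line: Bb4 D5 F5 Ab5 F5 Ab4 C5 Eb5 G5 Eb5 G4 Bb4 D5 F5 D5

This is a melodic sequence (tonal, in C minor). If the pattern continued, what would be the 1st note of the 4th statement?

F4

With 5-note cells, note 1 of each statement runs Bb4, Ab4, G4.
Each moves down a 2nd; the next is F4.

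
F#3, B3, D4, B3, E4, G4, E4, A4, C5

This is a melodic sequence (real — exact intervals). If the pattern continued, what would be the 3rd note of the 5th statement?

With 3-note cells, note 3 of each statement runs D4, G4, C5.
Each moves up a 4th. Continuing: F5 → Bb5.

Bb5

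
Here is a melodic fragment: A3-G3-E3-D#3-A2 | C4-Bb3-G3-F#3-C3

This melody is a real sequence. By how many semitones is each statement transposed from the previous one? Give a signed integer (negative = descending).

With a 5-note motive the entries are A3, C4, each up a 3rd from the previous.
Counting half-steps from A3 to C4: 3.

3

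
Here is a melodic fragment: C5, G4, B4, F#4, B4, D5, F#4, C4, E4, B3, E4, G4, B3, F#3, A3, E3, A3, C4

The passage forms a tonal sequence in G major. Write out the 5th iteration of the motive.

A2 E2 G2 D2 G2 B2

With a 6-note motive the entries are C5, F#4, B3, each down a 5th from the previous.
Extending down a 5th: E3 → A2.
Statement 5 starts on A2 and keeps the same diatonic contour: A2 E2 G2 D2 G2 B2.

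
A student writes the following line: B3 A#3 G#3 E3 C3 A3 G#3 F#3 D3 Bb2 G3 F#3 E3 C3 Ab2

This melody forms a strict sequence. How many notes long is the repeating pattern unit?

There are 15 notes; a 5-note unit gives 3 cells:
B3 A#3 G#3 E3 C3 | A3 G#3 F#3 D3 Bb2 | G3 F#3 E3 C3 Ab2
Every group is a transposition down a 2nd of the one before; no shorter unit works.

5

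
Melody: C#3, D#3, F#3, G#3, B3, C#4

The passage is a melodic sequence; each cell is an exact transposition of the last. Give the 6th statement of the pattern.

Unit = 2 notes; the statements start on C#3, F#3, B3, moving up a 4th each time.
Continuing the starts: E4 → A4 → D5.
So cell 6 is D5 E5.

D5 E5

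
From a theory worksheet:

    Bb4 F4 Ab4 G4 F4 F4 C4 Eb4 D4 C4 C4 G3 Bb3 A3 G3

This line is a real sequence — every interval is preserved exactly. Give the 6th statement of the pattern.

With a 5-note motive the entries are Bb4, F4, C4, each down a 4th from the previous.
Extending down a 4th: G3 → D3 → A2.
So cell 6 is A2 E2 G2 F#2 E2.

A2 E2 G2 F#2 E2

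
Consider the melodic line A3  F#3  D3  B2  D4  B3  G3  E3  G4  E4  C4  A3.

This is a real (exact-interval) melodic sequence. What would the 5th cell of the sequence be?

F5 D5 Bb4 G4

With a 4-note motive the entries are A3, D4, G4, each up a 4th from the previous.
Carrying on: C5 → F5.
Statement 5 starts on F5 and keeps the same exact contour: F5 D5 Bb4 G4.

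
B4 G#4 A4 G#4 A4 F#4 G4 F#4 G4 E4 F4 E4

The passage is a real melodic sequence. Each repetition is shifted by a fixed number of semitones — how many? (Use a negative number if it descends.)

-2

The 4-note cells begin on B4, A4, G4 — each down a 2nd from the last.
B4 to A4 spans -2 semitones.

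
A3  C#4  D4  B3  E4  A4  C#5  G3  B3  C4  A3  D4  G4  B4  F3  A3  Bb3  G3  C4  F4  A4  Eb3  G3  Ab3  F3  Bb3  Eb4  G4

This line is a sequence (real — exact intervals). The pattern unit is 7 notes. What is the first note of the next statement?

With a 7-note motive the entries are A3, G3, F3, Eb3, each down a 2nd from the previous.
One more step down a 2nd gives Db3.

Db3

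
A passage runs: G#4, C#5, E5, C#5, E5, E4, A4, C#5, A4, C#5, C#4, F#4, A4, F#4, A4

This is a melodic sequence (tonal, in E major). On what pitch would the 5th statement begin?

Unit = 5 notes; the statements start on G#4, E4, C#4, moving down a 3rd each time.
Extending the heads down a 3rd: A3 → F#3.

F#3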